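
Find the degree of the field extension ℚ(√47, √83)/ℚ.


[ℚ(√47,√83):ℚ] = [ℚ(√47,√83):ℚ(√47)]·[ℚ(√47):ℚ] = 2·2 = 4

[ℚ(√47, √83)/ℚ] = 4


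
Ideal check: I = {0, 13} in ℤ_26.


Check ideal conditions for I = {0, 13} in ℤ_26:
(1) I is an additive subgroup? Yes
(2) For r ∈ ℤ_26 and a ∈ I: r·a ∈ I? Yes

Yes, I is an ideal of ℤ_26


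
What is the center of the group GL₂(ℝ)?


Z(G) = {g ∈ G | gx = xg for all x ∈ G}
Only scalar multiples of the identity commute with all invertible matrices

Z(GL₂(ℝ)) = {aI : a ∈ ℝ, a ≠ 0}


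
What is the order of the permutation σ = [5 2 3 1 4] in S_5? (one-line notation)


Cycle decomposition: (1 5 4)
Cycle lengths: 3
Order = lcm(3) = 3

ord(σ) = 3


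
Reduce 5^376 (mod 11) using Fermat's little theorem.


Fermat's little theorem: if p is prime and gcd(a,p)=1, then a^(p-1) ≡ 1 (mod p)
p = 11 is prime, gcd(5,11) = 1
Reduce exponent: 376 mod 10 = 6
So 5^376 ≡ 5^6 (mod 11)
5^6 mod 11 = 5

5^376 ≡ 5 (mod 11)


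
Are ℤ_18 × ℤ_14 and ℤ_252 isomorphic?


Comparing ℤ_18 × ℤ_14 and ℤ_252:
gcd(18,14) = 2 ≠ 1. Max element order in ℤ_18×ℤ_14 is lcm(18,14) = 126 < 252, so it has no element of order 252

No, ℤ_18 × ℤ_14 ≇ ℤ_252


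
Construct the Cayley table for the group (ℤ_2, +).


Elements: {0, 1}
Operation: addition mod 2
Entry (a, b) = (a + b) mod 2

Cayley table:
  | 0 | 1
0 | 0 | 1
1 | 1 | 0


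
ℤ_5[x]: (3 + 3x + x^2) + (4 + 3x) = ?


Add coefficients mod 5:
x^0: 3 + 4 = 2 (mod 5)
x^1: 3 + 3 = 1 (mod 5)
x^2: 1 + 0 = 1 (mod 5)
Result: 2 + x + x^2

f + g = 2 + x + x^2


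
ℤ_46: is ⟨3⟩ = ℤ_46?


g generates ℤ_n iff gcd(g, n) = 1
gcd(3, 46) = 1
Since gcd = 1, 3 is a generator.

Yes, 3 generates ℤ_46


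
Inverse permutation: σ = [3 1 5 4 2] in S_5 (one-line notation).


To find σ⁻¹, swap domain and range:
σ(1) = 3 → σ⁻¹(3) = 1
σ(2) = 1 → σ⁻¹(1) = 2
σ(3) = 5 → σ⁻¹(5) = 3
σ(4) = 4 → σ⁻¹(4) = 4
σ(5) = 2 → σ⁻¹(2) = 5

σ⁻¹ = [2 5 1 4 3]


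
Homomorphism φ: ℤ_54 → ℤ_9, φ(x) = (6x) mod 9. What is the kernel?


Kernel = preimage of identity
ker(φ) = {x ∈ ℤ_54 : 6x ≡ 0 (mod 9)}. Since 9 | 54, φ is well-defined. The kernel is the cyclic subgroup ⟨3⟩ of ℤ_54 (order 18), i.e. {0, 3, 6, 9, 12, 15, 18, 21, 24, 27, 30, 33, 36, 39, 42, 45, 48, 51}

ker(φ) = {0, 3, 6, 9, 12, 15, 18, 21, 24, 27, 30, 33, 36, 39, 42, 45, 48, 51}


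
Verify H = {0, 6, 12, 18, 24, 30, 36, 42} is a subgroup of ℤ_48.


Subgroup test for H = {0, 6, 12, 18, 24, 30, 36, 42} in (ℤ_48, +):
(1) 0 ∈ H? Yes
(2) Closure: for all a,b ∈ H, (a+b) mod 48 ∈ H? Yes
(3) Inverses: for all a ∈ H, -a mod 48 ∈ H? Yes

Yes, H is a subgroup of ℤ_48


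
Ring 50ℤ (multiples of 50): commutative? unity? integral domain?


50ℤ is a commutative ring under +,× but has no multiplicative identity (1 ∉ 50ℤ); it has no zero divisors, but without unity it is not an integral domain
Commutative: Yes
Integral domain: No
Has unity: No

50ℤ (multiples of 50): Commutative=Yes, Unity=No


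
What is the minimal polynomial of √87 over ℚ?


√87 satisfies x² - 87 = 0, irreducible over ℚ since 87 is squarefree

Minimal polynomial: x² - 87


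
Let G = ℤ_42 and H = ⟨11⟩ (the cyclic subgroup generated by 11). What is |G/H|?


|⟨11⟩| = n / gcd(11, 42) = 42 / 1 = 42
H is normal (ℤ_42 is abelian).
|G/H| = |G| / |H| = 42 / 42 = 1

|G/H| = 1


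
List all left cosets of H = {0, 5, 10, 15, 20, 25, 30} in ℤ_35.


H = {0, 5, 10, 15, 20, 25, 30}, |H| = 7
Number of cosets = |G|/|H| = 35/7 = 5
0 + H = {0, 5, 10, 15, 20, 25, 30}
1 + H = {1, 6, 11, 16, 21, 26, 31}
2 + H = {2, 7, 12, 17, 22, 27, 32}
3 + H = {3, 8, 13, 18, 23, 28, 33}
4 + H = {4, 9, 14, 19, 24, 29, 34}

Cosets: 0+H={0,5,10,15,20,25,30}; 1+H={1,6,11,16,21,26,31}; 2+H={2,7,12,17,22,27,32}; 3+H={3,8,13,18,23,28,33}; 4+H={4,9,14,19,24,29,34}


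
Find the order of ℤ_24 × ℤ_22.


|A × B| = |A| · |B|
|ℤ_24 × ℤ_22| = 24 × 22 = 528

|ℤ_24 × ℤ_22| = 528


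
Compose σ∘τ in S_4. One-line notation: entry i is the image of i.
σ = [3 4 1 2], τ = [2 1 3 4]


σ∘τ: apply τ first, then σ
1 →τ 2 →σ 4
2 →τ 1 →σ 3
3 →τ 3 →σ 1
4 →τ 4 →σ 2

σ∘τ = [4 3 1 2]


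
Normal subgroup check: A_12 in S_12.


H = A_12 in S_12
A_12 has index 2 in S_12, and every subgroup of index 2 is normal

Yes, normal subgroup


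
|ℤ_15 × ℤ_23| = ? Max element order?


|ℤ_15 × ℤ_23| = 15 × 23 = 345
Max element order = lcm(15,23) = 345
Cyclic? Yes (gcd=1)

|ℤ_15×ℤ_23| = 345, max element order = 345


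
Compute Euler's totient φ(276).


Factor n: 276 = 2^2 × 3 × 23
φ(n) = n · ∏(1 - 1/p) over distinct primes p | n
φ(276) = 276 · (1 - 1/2) · (1 - 1/3) · (1 - 1/23) = 88

φ(276) = 88


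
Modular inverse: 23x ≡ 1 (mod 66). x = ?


Use the extended Euclidean algorithm to write 1 = 23·s + 66·t; then s mod 66 is the inverse.
Euclidean algorithm:
  23 = 0·66 + 23
  66 = 2·23 + 20
  23 = 1·20 + 3
  20 = 6·3 + 2
  3 = 1·2 + 1
  2 = 2·1 + 0
gcd(23,66) = 1
Back-substitution gives: 23·(23) + 66·(-8) = 1
So 23⁻¹ ≡ 23 ≡ 23 (mod 66)
Check: 23 × 23 = 529 ≡ 1 (mod 66) ✓

23⁻¹ ≡ 23 (mod 66)


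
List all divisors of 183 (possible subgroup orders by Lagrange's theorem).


Lagrange's theorem: |H| divides |G|
|G| = 183
Divisors of 183: 1, 3, 61, 183

Possible subgroup orders: {1, 3, 61, 183}


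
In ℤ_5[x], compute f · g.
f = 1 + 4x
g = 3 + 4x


Expand and collect like terms; reduce coefficients mod 5:
x^0: 1·3 = 3 ≡ 3 (mod 5)
x^1: 1·4 + 4·3 = 16 ≡ 1 (mod 5)
x^2: 4·4 = 16 ≡ 1 (mod 5)
Result: 3 + x + x^2

f · g = 3 + x + x^2


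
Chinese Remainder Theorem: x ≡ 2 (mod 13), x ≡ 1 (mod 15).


m₁ = 13, m₂ = 15, gcd = 1, so CRT applies. M = m₁·m₂ = 195
Let M₁ = M/m₁ = 15, M₂ = M/m₂ = 13
Find y₁ ≡ M₁⁻¹ (mod m₁): 15⁻¹ ≡ 7 (mod 13)
Find y₂ ≡ M₂⁻¹ (mod m₂): 13⁻¹ ≡ 7 (mod 15)
x = a₁·M₁·y₁ + a₂·M₂·y₂ = 2·15·7 + 1·13·7 = 301
Reduce mod 195: x ≡ 106
Check: 106 mod 13 = 2 ✓, 106 mod 15 = 1 ✓

x ≡ 106 (mod 195)


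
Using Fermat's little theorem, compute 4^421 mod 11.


Fermat's little theorem: if p is prime and gcd(a,p)=1, then a^(p-1) ≡ 1 (mod p)
p = 11 is prime, gcd(4,11) = 1
Reduce exponent: 421 mod 10 = 1
So 4^421 ≡ 4^1 (mod 11)
4^1 mod 11 = 4

4^421 ≡ 4 (mod 11)


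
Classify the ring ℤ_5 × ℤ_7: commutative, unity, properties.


Direct product ring; commutative with unity (1,1); but (1,0)·(0,1) = (0,0) gives zero divisors, so not an integral domain
Commutative: Yes
Integral domain: No
Has unity: Yes

ℤ_5 × ℤ_7: Commutative=Yes, Unity=Yes


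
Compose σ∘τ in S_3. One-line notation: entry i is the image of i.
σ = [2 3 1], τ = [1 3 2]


σ∘τ: apply τ first, then σ
1 →τ 1 →σ 2
2 →τ 3 →σ 1
3 →τ 2 →σ 3

σ∘τ = [2 1 3]


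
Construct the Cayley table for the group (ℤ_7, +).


Elements: {0, 1, 2, 3, 4, 5, 6}
Operation: addition mod 7
Entry (a, b) = (a + b) mod 7

Cayley table:
  | 0 | 1 | 2 | 3 | 4 | 5 | 6
0 | 0 | 1 | 2 | 3 | 4 | 5 | 6
1 | 1 | 2 | 3 | 4 | 5 | 6 | 0
2 | 2 | 3 | 4 | 5 | 6 | 0 | 1
3 | 3 | 4 | 5 | 6 | 0 | 1 | 2
4 | 4 | 5 | 6 | 0 | 1 | 2 | 3
5 | 5 | 6 | 0 | 1 | 2 | 3 | 4
6 | 6 | 0 | 1 | 2 | 3 | 4 | 5


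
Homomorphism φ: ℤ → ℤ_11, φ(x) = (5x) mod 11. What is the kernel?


Kernel = preimage of identity
ker(φ) = {x ∈ ℤ : 5x ≡ 0 (mod 11)}. gcd(5,11) = 1, so 5x ≡ 0 (mod 11) ⟺ x ≡ 0 (mod 11/1 = 11). Hence ker(φ) = 11ℤ

ker(φ) = 11ℤ


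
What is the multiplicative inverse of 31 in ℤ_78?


Use the extended Euclidean algorithm to write 1 = 31·s + 78·t; then s mod 78 is the inverse.
Euclidean algorithm:
  31 = 0·78 + 31
  78 = 2·31 + 16
  31 = 1·16 + 15
  16 = 1·15 + 1
  15 = 15·1 + 0
gcd(31,78) = 1
Back-substitution gives: 31·(-5) + 78·(2) = 1
So 31⁻¹ ≡ -5 ≡ 73 (mod 78)
Check: 31 × 73 = 2263 ≡ 1 (mod 78) ✓

31⁻¹ ≡ 73 (mod 78)


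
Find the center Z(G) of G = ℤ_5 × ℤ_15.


Z(G) = {g ∈ G | gx = xg for all x ∈ G}
Direct product of abelian groups is abelian, so Z(G) = G

Z(ℤ_5 × ℤ_15) = ℤ_5 × ℤ_15


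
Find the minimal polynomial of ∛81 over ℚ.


∛81 satisfies x³ - 81 = 0, irreducible over ℚ (no rational root; 81 is not a perfect cube)

Minimal polynomial: x³ - 81


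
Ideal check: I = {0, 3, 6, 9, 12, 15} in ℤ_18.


Check ideal conditions for I = {0, 3, 6, 9, 12, 15} in ℤ_18:
(1) I is an additive subgroup? Yes
(2) For r ∈ ℤ_18 and a ∈ I: r·a ∈ I? Yes

Yes, I is an ideal of ℤ_18


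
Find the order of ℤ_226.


ℤ_n has n elements.

|ℤ_226| = 226


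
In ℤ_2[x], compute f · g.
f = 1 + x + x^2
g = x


Expand and collect like terms; reduce coefficients mod 2:
x^0: 1·0 = 0 ≡ 0 (mod 2)
x^1: 1·1 + 1·0 = 1 ≡ 1 (mod 2)
x^2: 1·1 + 1·0 = 1 ≡ 1 (mod 2)
x^3: 1·1 = 1 ≡ 1 (mod 2)
Result: x + x^2 + x^3

f · g = x + x^2 + x^3


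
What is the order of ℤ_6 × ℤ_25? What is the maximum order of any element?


|ℤ_6 × ℤ_25| = 6 × 25 = 150
Max element order = lcm(6,25) = 150
Cyclic? Yes (gcd=1)

|ℤ_6×ℤ_25| = 150, max element order = 150


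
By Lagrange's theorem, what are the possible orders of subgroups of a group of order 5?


Lagrange's theorem: |H| divides |G|
|G| = 5
Divisors of 5: 1, 5

Possible subgroup orders: {1, 5}


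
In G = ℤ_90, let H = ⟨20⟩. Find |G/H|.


|⟨20⟩| = n / gcd(20, 90) = 90 / 10 = 9
H is normal (ℤ_90 is abelian).
|G/H| = |G| / |H| = 90 / 9 = 10

|G/H| = 10


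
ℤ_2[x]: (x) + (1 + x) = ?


Add coefficients mod 2:
x^0: 0 + 1 = 1 (mod 2)
x^1: 1 + 1 = 0 (mod 2)
Result: 1

f + g = 1


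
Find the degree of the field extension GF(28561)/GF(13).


GF(28561) = GF(13^4), so the extension degree is 4

[GF(28561)/GF(13)] = 4


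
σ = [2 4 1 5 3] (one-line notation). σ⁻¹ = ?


To find σ⁻¹, swap domain and range:
σ(1) = 2 → σ⁻¹(2) = 1
σ(2) = 4 → σ⁻¹(4) = 2
σ(3) = 1 → σ⁻¹(1) = 3
σ(4) = 5 → σ⁻¹(5) = 4
σ(5) = 3 → σ⁻¹(3) = 5

σ⁻¹ = [3 1 5 2 4]


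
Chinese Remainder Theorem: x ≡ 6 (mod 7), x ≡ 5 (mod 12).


m₁ = 7, m₂ = 12, gcd = 1, so CRT applies. M = m₁·m₂ = 84
Let M₁ = M/m₁ = 12, M₂ = M/m₂ = 7
Find y₁ ≡ M₁⁻¹ (mod m₁): 12⁻¹ ≡ 3 (mod 7)
Find y₂ ≡ M₂⁻¹ (mod m₂): 7⁻¹ ≡ 7 (mod 12)
x = a₁·M₁·y₁ + a₂·M₂·y₂ = 6·12·3 + 5·7·7 = 461
Reduce mod 84: x ≡ 41
Check: 41 mod 7 = 6 ✓, 41 mod 12 = 5 ✓

x ≡ 41 (mod 84)


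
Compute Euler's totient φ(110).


Factor n: 110 = 2 × 5 × 11
φ(n) = n · ∏(1 - 1/p) over distinct primes p | n
φ(110) = 110 · (1 - 1/2) · (1 - 1/5) · (1 - 1/11) = 40

φ(110) = 40


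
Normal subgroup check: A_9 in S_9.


H = A_9 in S_9
A_9 has index 2 in S_9, and every subgroup of index 2 is normal

Yes, normal subgroup


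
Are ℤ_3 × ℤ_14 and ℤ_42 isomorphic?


Comparing ℤ_3 × ℤ_14 and ℤ_42:
gcd(3,14) = 1, so ℤ_3 × ℤ_14 ≅ ℤ_42 (CRT)

Yes, ℤ_3 × ℤ_14 ≅ ℤ_42


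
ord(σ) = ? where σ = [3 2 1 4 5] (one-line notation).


Cycle decomposition: (1 3)
Cycle lengths: 2
Order = lcm(2) = 2

ord(σ) = 2


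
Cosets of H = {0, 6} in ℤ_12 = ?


H = {0, 6}, |H| = 2
Number of cosets = |G|/|H| = 12/2 = 6
0 + H = {0, 6}
1 + H = {1, 7}
2 + H = {2, 8}
3 + H = {3, 9}
4 + H = {4, 10}
5 + H = {5, 11}

Cosets: 0+H={0,6}; 1+H={1,7}; 2+H={2,8}; 3+H={3,9}; 4+H={4,10}; 5+H={5,11}


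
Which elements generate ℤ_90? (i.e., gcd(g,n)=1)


g generates ℤ_n iff gcd(g,n) = 1
Prime factors of 90: 2, 3, 5
Generators are g ∈ {1,...,89} not divisible by any of these primes.
Generators: {1, 7, 11, 13, 17, 19, 23, 29, 31, 37, 41, 43, 47, 49, 53, 59, 61, 67, 71, 73, 77, 79, 83, 89}
Number of generators = φ(90) = 24

Generators of ℤ_90 = {1, 7, 11, 13, 17, 19, 23, 29, 31, 37, 41, 43, 47, 49, 53, 59, 61, 67, 71, 73, 77, 79, 83, 89}


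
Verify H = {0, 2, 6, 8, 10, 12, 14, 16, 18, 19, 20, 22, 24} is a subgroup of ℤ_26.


Subgroup test for H = {0, 2, 6, 8, 10, 12, 14, 16, 18, 19, 20, 22, 24} in (ℤ_26, +):
(1) 0 ∈ H? Yes
(2) Closure: for all a,b ∈ H, (a+b) mod 26 ∈ H? No  [counterexample: 2 + 2 = 4 ∉ H]
(3) Inverses: for all a ∈ H, -a mod 26 ∈ H? No

No, H is not a subgroup of ℤ_26


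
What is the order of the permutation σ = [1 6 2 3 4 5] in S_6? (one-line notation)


Cycle decomposition: (2 6 5 4 3)
Cycle lengths: 5
Order = lcm(5) = 5

ord(σ) = 5


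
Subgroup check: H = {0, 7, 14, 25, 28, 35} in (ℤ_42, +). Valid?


Subgroup test for H = {0, 7, 14, 25, 28, 35} in (ℤ_42, +):
(1) 0 ∈ H? Yes
(2) Closure: for all a,b ∈ H, (a+b) mod 42 ∈ H? No  [counterexample: 7 + 14 = 21 ∉ H]
(3) Inverses: for all a ∈ H, -a mod 42 ∈ H? No

No, H is not a subgroup of ℤ_42


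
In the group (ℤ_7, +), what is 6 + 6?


Operation: addition mod 7
6 + 6 = (a + b) mod 7 with a = 6, b = 6

6 + 6 = 5


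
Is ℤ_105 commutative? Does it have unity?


ℤ_105 is a commutative ring with unity 1; 105 = 3×35 is composite, so 3·35 ≡ 0 gives zero divisors (not an integral domain)
Commutative: Yes
Integral domain: No
Has unity: Yes

ℤ_105: Commutative=Yes, Unity=Yes


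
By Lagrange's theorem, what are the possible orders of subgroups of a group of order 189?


Lagrange's theorem: |H| divides |G|
|G| = 189
Divisors of 189: 1, 3, 7, 9, 21, 27, 63, 189

Possible subgroup orders: {1, 3, 7, 9, 21, 27, 63, 189}


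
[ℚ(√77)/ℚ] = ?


√77 has minimal polynomial x² - 77 (irreducible over ℚ since 77 is squarefree)

[ℚ(√77)/ℚ] = 2


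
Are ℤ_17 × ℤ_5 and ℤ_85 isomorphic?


Comparing ℤ_17 × ℤ_5 and ℤ_85:
gcd(17,5) = 1, so ℤ_17 × ℤ_5 ≅ ℤ_85 (CRT)

Yes, ℤ_17 × ℤ_5 ≅ ℤ_85


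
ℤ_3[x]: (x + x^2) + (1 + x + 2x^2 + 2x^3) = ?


Add coefficients mod 3:
x^0: 0 + 1 = 1 (mod 3)
x^1: 1 + 1 = 2 (mod 3)
x^2: 1 + 2 = 0 (mod 3)
x^3: 0 + 2 = 2 (mod 3)
Result: 1 + 2x + 2x^3

f + g = 1 + 2x + 2x^3


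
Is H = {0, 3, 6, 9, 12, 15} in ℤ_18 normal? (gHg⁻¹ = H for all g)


H = {0, 3, 6, 9, 12, 15} in ℤ_18
ℤ_18 is abelian; every subgroup of an abelian group is normal

Yes, normal subgroup


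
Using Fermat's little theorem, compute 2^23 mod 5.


Fermat's little theorem: if p is prime and gcd(a,p)=1, then a^(p-1) ≡ 1 (mod p)
p = 5 is prime, gcd(2,5) = 1
Reduce exponent: 23 mod 4 = 3
So 2^23 ≡ 2^3 (mod 5)
2^3 mod 5 = 3

2^23 ≡ 3 (mod 5)


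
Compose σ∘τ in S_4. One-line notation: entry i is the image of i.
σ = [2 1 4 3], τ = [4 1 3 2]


σ∘τ: apply τ first, then σ
1 →τ 4 →σ 3
2 →τ 1 →σ 2
3 →τ 3 →σ 4
4 →τ 2 →σ 1

σ∘τ = [3 2 4 1]


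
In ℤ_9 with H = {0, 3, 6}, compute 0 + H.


0 + H = {0 + h (mod 9) : h ∈ H}
0+0=0, 0+3=3, 0+6=6

0 + H = {0, 3, 6}


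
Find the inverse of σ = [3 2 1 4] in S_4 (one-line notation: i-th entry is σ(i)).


To find σ⁻¹, swap domain and range:
σ(1) = 3 → σ⁻¹(3) = 1
σ(2) = 2 → σ⁻¹(2) = 2
σ(3) = 1 → σ⁻¹(1) = 3
σ(4) = 4 → σ⁻¹(4) = 4

σ⁻¹ = [3 2 1 4]


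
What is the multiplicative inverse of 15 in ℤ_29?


Use the extended Euclidean algorithm to write 1 = 15·s + 29·t; then s mod 29 is the inverse.
Euclidean algorithm:
  15 = 0·29 + 15
  29 = 1·15 + 14
  15 = 1·14 + 1
  14 = 14·1 + 0
gcd(15,29) = 1
Back-substitution gives: 15·(2) + 29·(-1) = 1
So 15⁻¹ ≡ 2 ≡ 2 (mod 29)
Check: 15 × 2 = 30 ≡ 1 (mod 29) ✓

15⁻¹ ≡ 2 (mod 29)


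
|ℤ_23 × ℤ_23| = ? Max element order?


|ℤ_23 × ℤ_23| = 23 × 23 = 529
Max element order = lcm(23,23) = 23
Cyclic? No (gcd=23)

|ℤ_23×ℤ_23| = 529, max element order = 23


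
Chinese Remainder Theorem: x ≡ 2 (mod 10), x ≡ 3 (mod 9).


m₁ = 10, m₂ = 9, gcd = 1, so CRT applies. M = m₁·m₂ = 90
Let M₁ = M/m₁ = 9, M₂ = M/m₂ = 10
Find y₁ ≡ M₁⁻¹ (mod m₁): 9⁻¹ ≡ 9 (mod 10)
Find y₂ ≡ M₂⁻¹ (mod m₂): 10⁻¹ ≡ 1 (mod 9)
x = a₁·M₁·y₁ + a₂·M₂·y₂ = 2·9·9 + 3·10·1 = 192
Reduce mod 90: x ≡ 12
Check: 12 mod 10 = 2 ✓, 12 mod 9 = 3 ✓

x ≡ 12 (mod 90)


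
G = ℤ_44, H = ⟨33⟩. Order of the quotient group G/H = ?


|⟨33⟩| = n / gcd(33, 44) = 44 / 11 = 4
H is normal (ℤ_44 is abelian).
|G/H| = |G| / |H| = 44 / 4 = 11

|G/H| = 11


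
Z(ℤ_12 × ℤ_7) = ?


Z(G) = {g ∈ G | gx = xg for all x ∈ G}
Direct product of abelian groups is abelian, so Z(G) = G

Z(ℤ_12 × ℤ_7) = ℤ_12 × ℤ_7


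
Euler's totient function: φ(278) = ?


Factor n: 278 = 2 × 139
φ(n) = n · ∏(1 - 1/p) over distinct primes p | n
φ(278) = 278 · (1 - 1/2) · (1 - 1/139) = 138

φ(278) = 138


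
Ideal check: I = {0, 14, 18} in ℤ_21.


Check ideal conditions for I = {0, 14, 18} in ℤ_21:
(1) I is an additive subgroup? No
(2) For r ∈ ℤ_21 and a ∈ I: r·a ∈ I? No  [counterexample: r=2, a=14, r·a mod 21 = 7 ∉ I]

No, I is not an ideal of ℤ_21


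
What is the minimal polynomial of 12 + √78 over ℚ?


Let α = 12 + √78. Then α - 12 = √78, so (α - 12)² = 78, giving α² - 24α + 66 = 0. Degree 2 and α ∉ ℚ, so this is the minimal polynomial.

Minimal polynomial: x² - 24x + 66


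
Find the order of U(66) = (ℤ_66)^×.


U(n) is the group of units mod n; |U(n)| = φ(n)
|U(66)| = φ(66) = 20

|U(66) = (ℤ_66)^×| = 20


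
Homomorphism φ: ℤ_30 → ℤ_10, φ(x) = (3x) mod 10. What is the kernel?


Kernel = preimage of identity
ker(φ) = {x ∈ ℤ_30 : 3x ≡ 0 (mod 10)}. Since 10 | 30, φ is well-defined. The kernel is the cyclic subgroup ⟨10⟩ of ℤ_30 (order 3), i.e. {0, 10, 20}

ker(φ) = {0, 10, 20}


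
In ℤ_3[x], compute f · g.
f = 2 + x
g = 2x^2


Expand and collect like terms; reduce coefficients mod 3:
x^0: 2·0 = 0 ≡ 0 (mod 3)
x^1: 2·0 + 1·0 = 0 ≡ 0 (mod 3)
x^2: 2·2 + 1·0 = 4 ≡ 1 (mod 3)
x^3: 1·2 = 2 ≡ 2 (mod 3)
Result: x^2 + 2x^3

f · g = x^2 + 2x^3


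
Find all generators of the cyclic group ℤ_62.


g generates ℤ_n iff gcd(g,n) = 1
Prime factors of 62: 2, 31
Generators are g ∈ {1,...,61} not divisible by any of these primes.
Generators: {1, 3, 5, 7, 9, 11, 13, 15, 17, 19, 21, 23, 25, 27, 29, 33, 35, 37, 39, 41, 43, 45, 47, 49, 51, 53, 55, 57, 59, 61}
Number of generators = φ(62) = 30

Generators of ℤ_62 = {1, 3, 5, 7, 9, 11, 13, 15, 17, 19, 21, 23, 25, 27, 29, 33, 35, 37, 39, 41, 43, 45, 47, 49, 51, 53, 55, 57, 59, 61}


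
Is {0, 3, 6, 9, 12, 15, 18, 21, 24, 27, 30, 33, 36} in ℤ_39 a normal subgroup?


H = {0, 3, 6, 9, 12, 15, 18, 21, 24, 27, 30, 33, 36} in ℤ_39
ℤ_39 is abelian; every subgroup of an abelian group is normal

Yes, normal subgroup


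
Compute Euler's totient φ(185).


Factor n: 185 = 5 × 37
φ(n) = n · ∏(1 - 1/p) over distinct primes p | n
φ(185) = 185 · (1 - 1/5) · (1 - 1/37) = 144

φ(185) = 144


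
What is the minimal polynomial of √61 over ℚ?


√61 satisfies x² - 61 = 0, irreducible over ℚ since 61 is squarefree

Minimal polynomial: x² - 61


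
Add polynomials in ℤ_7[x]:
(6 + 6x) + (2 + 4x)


Add coefficients mod 7:
x^0: 6 + 2 = 1 (mod 7)
x^1: 6 + 4 = 3 (mod 7)
Result: 1 + 3x

f + g = 1 + 3x


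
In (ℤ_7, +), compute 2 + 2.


Operation: addition mod 7
2 + 2 = (a + b) mod 7 with a = 2, b = 2

2 + 2 = 4


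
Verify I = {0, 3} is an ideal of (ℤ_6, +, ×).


Check ideal conditions for I = {0, 3} in ℤ_6:
(1) I is an additive subgroup? Yes
(2) For r ∈ ℤ_6 and a ∈ I: r·a ∈ I? Yes

Yes, I is an ideal of ℤ_6


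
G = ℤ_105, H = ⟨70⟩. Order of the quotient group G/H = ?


|⟨70⟩| = n / gcd(70, 105) = 105 / 35 = 3
H is normal (ℤ_105 is abelian).
|G/H| = |G| / |H| = 105 / 3 = 35

|G/H| = 35


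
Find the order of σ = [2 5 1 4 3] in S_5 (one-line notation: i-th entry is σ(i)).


Cycle decomposition: (1 2 5 3)
Cycle lengths: 4
Order = lcm(4) = 4

ord(σ) = 4


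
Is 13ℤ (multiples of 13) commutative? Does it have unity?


13ℤ is a commutative ring under +,× but has no multiplicative identity (1 ∉ 13ℤ); it has no zero divisors, but without unity it is not an integral domain
Commutative: Yes
Integral domain: No
Has unity: No

13ℤ (multiples of 13): Commutative=Yes, Unity=No


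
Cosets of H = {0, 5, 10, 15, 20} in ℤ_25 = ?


H = {0, 5, 10, 15, 20}, |H| = 5
Number of cosets = |G|/|H| = 25/5 = 5
0 + H = {0, 5, 10, 15, 20}
1 + H = {1, 6, 11, 16, 21}
2 + H = {2, 7, 12, 17, 22}
3 + H = {3, 8, 13, 18, 23}
4 + H = {4, 9, 14, 19, 24}

Cosets: 0+H={0,5,10,15,20}; 1+H={1,6,11,16,21}; 2+H={2,7,12,17,22}; 3+H={3,8,13,18,23}; 4+H={4,9,14,19,24}


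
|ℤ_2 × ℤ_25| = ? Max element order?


|ℤ_2 × ℤ_25| = 2 × 25 = 50
Max element order = lcm(2,25) = 50
Cyclic? Yes (gcd=1)

|ℤ_2×ℤ_25| = 50, max element order = 50


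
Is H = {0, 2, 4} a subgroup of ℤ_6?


Subgroup test for H = {0, 2, 4} in (ℤ_6, +):
(1) 0 ∈ H? Yes
(2) Closure: for all a,b ∈ H, (a+b) mod 6 ∈ H? Yes
(3) Inverses: for all a ∈ H, -a mod 6 ∈ H? Yes

Yes, H is a subgroup of ℤ_6


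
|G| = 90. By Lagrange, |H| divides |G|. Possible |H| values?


Lagrange's theorem: |H| divides |G|
|G| = 90
Divisors of 90: 1, 2, 3, 5, 6, 9, 10, 15, 18, 30, 45, 90

Possible subgroup orders: {1, 2, 3, 5, 6, 9, 10, 15, 18, 30, 45, 90}


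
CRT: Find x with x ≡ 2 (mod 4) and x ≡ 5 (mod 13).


m₁ = 4, m₂ = 13, gcd = 1, so CRT applies. M = m₁·m₂ = 52
Let M₁ = M/m₁ = 13, M₂ = M/m₂ = 4
Find y₁ ≡ M₁⁻¹ (mod m₁): 13⁻¹ ≡ 1 (mod 4)
Find y₂ ≡ M₂⁻¹ (mod m₂): 4⁻¹ ≡ 10 (mod 13)
x = a₁·M₁·y₁ + a₂·M₂·y₂ = 2·13·1 + 5·4·10 = 226
Reduce mod 52: x ≡ 18
Check: 18 mod 4 = 2 ✓, 18 mod 13 = 5 ✓

x ≡ 18 (mod 52)


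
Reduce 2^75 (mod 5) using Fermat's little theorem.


Fermat's little theorem: if p is prime and gcd(a,p)=1, then a^(p-1) ≡ 1 (mod p)
p = 5 is prime, gcd(2,5) = 1
Reduce exponent: 75 mod 4 = 3
So 2^75 ≡ 2^3 (mod 5)
2^3 mod 5 = 3

2^75 ≡ 3 (mod 5)


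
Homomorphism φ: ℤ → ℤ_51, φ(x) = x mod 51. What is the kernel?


Kernel = preimage of identity
ker(φ) = {x ∈ ℤ : x ≡ 0 (mod 51)} = 51ℤ = {0, ±51, ±102, ...}

ker(φ) = 51ℤ


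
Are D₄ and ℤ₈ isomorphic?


Comparing D₄ and ℤ₈:
D₄ is non-abelian, ℤ₈ is abelian

No, D₄ ≇ ℤ₈


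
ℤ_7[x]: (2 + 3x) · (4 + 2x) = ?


Expand and collect like terms; reduce coefficients mod 7:
x^0: 2·4 = 8 ≡ 1 (mod 7)
x^1: 2·2 + 3·4 = 16 ≡ 2 (mod 7)
x^2: 3·2 = 6 ≡ 6 (mod 7)
Result: 1 + 2x + 6x^2

f · g = 1 + 2x + 6x^2


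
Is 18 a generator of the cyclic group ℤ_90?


g generates ℤ_n iff gcd(g, n) = 1
gcd(18, 90) = 18
Since gcd = 18 ≠ 1, ⟨18⟩ has order 5 < 90, so 18 is not a generator.

No, 18 does not generate ℤ_90


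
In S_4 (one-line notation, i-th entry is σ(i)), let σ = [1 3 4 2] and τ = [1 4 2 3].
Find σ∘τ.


σ∘τ: apply τ first, then σ
1 →τ 1 →σ 1
2 →τ 4 →σ 2
3 →τ 2 →σ 3
4 →τ 3 →σ 4

σ∘τ = [1 2 3 4]


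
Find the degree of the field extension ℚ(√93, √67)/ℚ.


[ℚ(√93,√67):ℚ] = [ℚ(√93,√67):ℚ(√93)]·[ℚ(√93):ℚ] = 2·2 = 4

[ℚ(√93, √67)/ℚ] = 4


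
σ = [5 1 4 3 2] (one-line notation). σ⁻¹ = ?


To find σ⁻¹, swap domain and range:
σ(1) = 5 → σ⁻¹(5) = 1
σ(2) = 1 → σ⁻¹(1) = 2
σ(3) = 4 → σ⁻¹(4) = 3
σ(4) = 3 → σ⁻¹(3) = 4
σ(5) = 2 → σ⁻¹(2) = 5

σ⁻¹ = [2 5 4 3 1]


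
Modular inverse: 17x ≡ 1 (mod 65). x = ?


Use the extended Euclidean algorithm to write 1 = 17·s + 65·t; then s mod 65 is the inverse.
Euclidean algorithm:
  17 = 0·65 + 17
  65 = 3·17 + 14
  17 = 1·14 + 3
  14 = 4·3 + 2
  3 = 1·2 + 1
  2 = 2·1 + 0
gcd(17,65) = 1
Back-substitution gives: 17·(23) + 65·(-6) = 1
So 17⁻¹ ≡ 23 ≡ 23 (mod 65)
Check: 17 × 23 = 391 ≡ 1 (mod 65) ✓

17⁻¹ ≡ 23 (mod 65)


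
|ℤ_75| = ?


ℤ_n has n elements.

|ℤ_75| = 75


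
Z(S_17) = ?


Z(G) = {g ∈ G | gx = xg for all x ∈ G}
S_n is non-abelian for n ≥ 3; Z(S_17) is trivial

Z(S_17) = {e}


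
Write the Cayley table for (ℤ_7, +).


Elements: {0, 1, 2, 3, 4, 5, 6}
Operation: addition mod 7
Entry (a, b) = (a + b) mod 7

Cayley table:
  | 0 | 1 | 2 | 3 | 4 | 5 | 6
0 | 0 | 1 | 2 | 3 | 4 | 5 | 6
1 | 1 | 2 | 3 | 4 | 5 | 6 | 0
2 | 2 | 3 | 4 | 5 | 6 | 0 | 1
3 | 3 | 4 | 5 | 6 | 0 | 1 | 2
4 | 4 | 5 | 6 | 0 | 1 | 2 | 3
5 | 5 | 6 | 0 | 1 | 2 | 3 | 4
6 | 6 | 0 | 1 | 2 | 3 | 4 | 5


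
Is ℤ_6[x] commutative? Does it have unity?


ℤ_6 has zero divisors (2·3 ≡ 0), and these lift to constant zero divisors in ℤ_6[x]; so not an integral domain
Commutative: Yes
Integral domain: No
Has unity: Yes

ℤ_6[x]: Commutative=Yes, Unity=Yes


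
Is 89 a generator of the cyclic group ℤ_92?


g generates ℤ_n iff gcd(g, n) = 1
gcd(89, 92) = 1
Since gcd = 1, 89 is a generator.

Yes, 89 generates ℤ_92


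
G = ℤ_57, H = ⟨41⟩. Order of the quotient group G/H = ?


|⟨41⟩| = n / gcd(41, 57) = 57 / 1 = 57
H is normal (ℤ_57 is abelian).
|G/H| = |G| / |H| = 57 / 57 = 1

|G/H| = 1


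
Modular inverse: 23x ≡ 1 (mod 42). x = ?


Use the extended Euclidean algorithm to write 1 = 23·s + 42·t; then s mod 42 is the inverse.
Euclidean algorithm:
  23 = 0·42 + 23
  42 = 1·23 + 19
  23 = 1·19 + 4
  19 = 4·4 + 3
  4 = 1·3 + 1
  3 = 3·1 + 0
gcd(23,42) = 1
Back-substitution gives: 23·(11) + 42·(-6) = 1
So 23⁻¹ ≡ 11 ≡ 11 (mod 42)
Check: 23 × 11 = 253 ≡ 1 (mod 42) ✓

23⁻¹ ≡ 11 (mod 42)


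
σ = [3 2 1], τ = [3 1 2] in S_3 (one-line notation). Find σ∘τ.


σ∘τ: apply τ first, then σ
1 →τ 3 →σ 1
2 →τ 1 →σ 3
3 →τ 2 →σ 2

σ∘τ = [1 3 2]


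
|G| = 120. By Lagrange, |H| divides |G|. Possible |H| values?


Lagrange's theorem: |H| divides |G|
|G| = 120
Divisors of 120: 1, 2, 3, 4, 5, 6, 8, 10, 12, 15, 20, 24, 30, 40, 60, 120

Possible subgroup orders: {1, 2, 3, 4, 5, 6, 8, 10, 12, 15, 20, 24, 30, 40, 60, 120}


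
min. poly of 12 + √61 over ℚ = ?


Let α = 12 + √61. Then α - 12 = √61, so (α - 12)² = 61, giving α² - 24α + 83 = 0. Degree 2 and α ∉ ℚ, so this is the minimal polynomial.

Minimal polynomial: x² - 24x + 83


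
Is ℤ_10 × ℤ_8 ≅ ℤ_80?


Comparing ℤ_10 × ℤ_8 and ℤ_80:
gcd(10,8) = 2 ≠ 1. Max element order in ℤ_10×ℤ_8 is lcm(10,8) = 40 < 80, so it has no element of order 80

No, ℤ_10 × ℤ_8 ≇ ℤ_80


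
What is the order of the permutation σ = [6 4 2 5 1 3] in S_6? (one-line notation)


Cycle decomposition: (1 6 3 2 4 5)
Cycle lengths: 6
Order = lcm(6) = 6

ord(σ) = 6


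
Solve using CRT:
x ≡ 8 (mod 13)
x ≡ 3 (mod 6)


m₁ = 13, m₂ = 6, gcd = 1, so CRT applies. M = m₁·m₂ = 78
Let M₁ = M/m₁ = 6, M₂ = M/m₂ = 13
Find y₁ ≡ M₁⁻¹ (mod m₁): 6⁻¹ ≡ 11 (mod 13)
Find y₂ ≡ M₂⁻¹ (mod m₂): 13⁻¹ ≡ 1 (mod 6)
x = a₁·M₁·y₁ + a₂·M₂·y₂ = 8·6·11 + 3·13·1 = 567
Reduce mod 78: x ≡ 21
Check: 21 mod 13 = 8 ✓, 21 mod 6 = 3 ✓

x ≡ 21 (mod 78)


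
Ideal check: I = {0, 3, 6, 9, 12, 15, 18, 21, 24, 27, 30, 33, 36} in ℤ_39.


Check ideal conditions for I = {0, 3, 6, 9, 12, 15, 18, 21, 24, 27, 30, 33, 36} in ℤ_39:
(1) I is an additive subgroup? Yes
(2) For r ∈ ℤ_39 and a ∈ I: r·a ∈ I? Yes

Yes, I is an ideal of ℤ_39


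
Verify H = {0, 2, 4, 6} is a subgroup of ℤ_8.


Subgroup test for H = {0, 2, 4, 6} in (ℤ_8, +):
(1) 0 ∈ H? Yes
(2) Closure: for all a,b ∈ H, (a+b) mod 8 ∈ H? Yes
(3) Inverses: for all a ∈ H, -a mod 8 ∈ H? Yes

Yes, H is a subgroup of ℤ_8


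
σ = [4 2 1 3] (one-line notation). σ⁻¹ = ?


To find σ⁻¹, swap domain and range:
σ(1) = 4 → σ⁻¹(4) = 1
σ(2) = 2 → σ⁻¹(2) = 2
σ(3) = 1 → σ⁻¹(1) = 3
σ(4) = 3 → σ⁻¹(3) = 4

σ⁻¹ = [3 2 4 1]


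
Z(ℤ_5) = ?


Z(G) = {g ∈ G | gx = xg for all x ∈ G}
ℤ_5 is abelian, so Z(G) = G

Z(ℤ_5) = ℤ_5


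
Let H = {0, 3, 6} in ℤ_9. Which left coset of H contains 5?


5 + H = {5 + h (mod 9) : h ∈ H}
5+0=5, 5+3=8, 5+6=2
5 + H = {2, 5, 8} = 2 + H

5 + H = {2, 5, 8}


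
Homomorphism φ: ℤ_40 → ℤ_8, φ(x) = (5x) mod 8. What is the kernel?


Kernel = preimage of identity
ker(φ) = {x ∈ ℤ_40 : 5x ≡ 0 (mod 8)}. Since 8 | 40, φ is well-defined. The kernel is the cyclic subgroup ⟨8⟩ of ℤ_40 (order 5), i.e. {0, 8, 16, 24, 32}

ker(φ) = {0, 8, 16, 24, 32}


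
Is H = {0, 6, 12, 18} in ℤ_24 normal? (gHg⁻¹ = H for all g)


H = {0, 6, 12, 18} in ℤ_24
ℤ_24 is abelian; every subgroup of an abelian group is normal

Yes, normal subgroup


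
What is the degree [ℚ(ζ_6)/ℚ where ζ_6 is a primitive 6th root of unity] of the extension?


[ℚ(ζ_n):ℚ] = deg Φ_n(x) = φ(n). Here φ(6) = 2

[ℚ(ζ_6)/ℚ where ζ_6 is a primitive 6th root of unity] = 2


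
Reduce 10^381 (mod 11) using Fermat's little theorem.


Fermat's little theorem: if p is prime and gcd(a,p)=1, then a^(p-1) ≡ 1 (mod p)
p = 11 is prime, gcd(10,11) = 1
Reduce exponent: 381 mod 10 = 1
So 10^381 ≡ 10^1 (mod 11)
10^1 mod 11 = 10

10^381 ≡ 10 (mod 11)


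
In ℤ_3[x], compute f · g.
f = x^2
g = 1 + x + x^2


Expand and collect like terms; reduce coefficients mod 3:
x^0: 0·1 = 0 ≡ 0 (mod 3)
x^1: 0·1 + 0·1 = 0 ≡ 0 (mod 3)
x^2: 0·1 + 0·1 + 1·1 = 1 ≡ 1 (mod 3)
x^3: 0·1 + 1·1 = 1 ≡ 1 (mod 3)
x^4: 1·1 = 1 ≡ 1 (mod 3)
Result: x^2 + x^3 + x^4

f · g = x^2 + x^3 + x^4


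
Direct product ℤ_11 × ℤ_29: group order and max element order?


|ℤ_11 × ℤ_29| = 11 × 29 = 319
Max element order = lcm(11,29) = 319
Cyclic? Yes (gcd=1)

|ℤ_11×ℤ_29| = 319, max element order = 319


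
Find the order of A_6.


|A_n| = n!/2 (even permutations)
|A_6| = 6!/2 = 720/2 = 360

|A_6| = 360


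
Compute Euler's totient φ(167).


Factor n: 167 = 167
φ(n) = n · ∏(1 - 1/p) over distinct primes p | n
φ(167) = 167 · (1 - 1/167) = 166

φ(167) = 166


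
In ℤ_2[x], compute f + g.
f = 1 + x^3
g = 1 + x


Add coefficients mod 2:
x^0: 1 + 1 = 0 (mod 2)
x^1: 0 + 1 = 1 (mod 2)
x^2: 0 + 0 = 0 (mod 2)
x^3: 1 + 0 = 1 (mod 2)
Result: x + x^3

f + g = x + x^3


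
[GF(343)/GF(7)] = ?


GF(343) = GF(7^3), so the extension degree is 3

[GF(343)/GF(7)] = 3


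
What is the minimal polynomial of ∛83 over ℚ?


∛83 satisfies x³ - 83 = 0, irreducible over ℚ (no rational root; 83 is not a perfect cube)

Minimal polynomial: x³ - 83


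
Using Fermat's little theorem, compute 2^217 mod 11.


Fermat's little theorem: if p is prime and gcd(a,p)=1, then a^(p-1) ≡ 1 (mod p)
p = 11 is prime, gcd(2,11) = 1
Reduce exponent: 217 mod 10 = 7
So 2^217 ≡ 2^7 (mod 11)
2^7 mod 11 = 7

2^217 ≡ 7 (mod 11)


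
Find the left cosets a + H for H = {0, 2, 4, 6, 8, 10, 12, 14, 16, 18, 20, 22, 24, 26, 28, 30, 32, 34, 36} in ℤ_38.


H = {0, 2, 4, 6, 8, 10, 12, 14, 16, 18, 20, 22, 24, 26, 28, 30, 32, 34, 36}, |H| = 19
Number of cosets = |G|/|H| = 38/19 = 2
0 + H = {0, 2, 4, 6, 8, 10, 12, 14, 16, 18, 20, 22, 24, 26, 28, 30, 32, 34, 36}
1 + H = {1, 3, 5, 7, 9, 11, 13, 15, 17, 19, 21, 23, 25, 27, 29, 31, 33, 35, 37}

Cosets: 0+H={0,2,4,6,8,10,12,14,16,18,20,22,24,26,28,30,32,34,36}; 1+H={1,3,5,7,9,11,13,15,17,19,21,23,25,27,29,31,33,35,37}


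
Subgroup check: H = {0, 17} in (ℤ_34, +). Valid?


Subgroup test for H = {0, 17} in (ℤ_34, +):
(1) 0 ∈ H? Yes
(2) Closure: for all a,b ∈ H, (a+b) mod 34 ∈ H? Yes
(3) Inverses: for all a ∈ H, -a mod 34 ∈ H? Yes

Yes, H is a subgroup of ℤ_34


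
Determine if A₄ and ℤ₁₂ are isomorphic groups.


Comparing A₄ and ℤ₁₂:
A₄ is non-abelian, ℤ₁₂ is abelian

No, A₄ ≇ ℤ₁₂


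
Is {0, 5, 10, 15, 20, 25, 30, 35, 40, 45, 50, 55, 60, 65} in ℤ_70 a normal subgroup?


H = {0, 5, 10, 15, 20, 25, 30, 35, 40, 45, 50, 55, 60, 65} in ℤ_70
ℤ_70 is abelian; every subgroup of an abelian group is normal

Yes, normal subgroup


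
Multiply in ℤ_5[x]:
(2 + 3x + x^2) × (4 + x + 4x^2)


Expand and collect like terms; reduce coefficients mod 5:
x^0: 2·4 = 8 ≡ 3 (mod 5)
x^1: 2·1 + 3·4 = 14 ≡ 4 (mod 5)
x^2: 2·4 + 3·1 + 1·4 = 15 ≡ 0 (mod 5)
x^3: 3·4 + 1·1 = 13 ≡ 3 (mod 5)
x^4: 1·4 = 4 ≡ 4 (mod 5)
Result: 3 + 4x + 3x^3 + 4x^4

f · g = 3 + 4x + 3x^3 + 4x^4


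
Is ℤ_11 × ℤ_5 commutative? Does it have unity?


Direct product ring; commutative with unity (1,1); but (1,0)·(0,1) = (0,0) gives zero divisors, so not an integral domain
Commutative: Yes
Integral domain: No
Has unity: Yes

ℤ_11 × ℤ_5: Commutative=Yes, Unity=Yes


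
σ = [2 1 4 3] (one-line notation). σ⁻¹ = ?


To find σ⁻¹, swap domain and range:
σ(1) = 2 → σ⁻¹(2) = 1
σ(2) = 1 → σ⁻¹(1) = 2
σ(3) = 4 → σ⁻¹(4) = 3
σ(4) = 3 → σ⁻¹(3) = 4

σ⁻¹ = [2 1 4 3]


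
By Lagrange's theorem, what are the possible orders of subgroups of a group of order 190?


Lagrange's theorem: |H| divides |G|
|G| = 190
Divisors of 190: 1, 2, 5, 10, 19, 38, 95, 190

Possible subgroup orders: {1, 2, 5, 10, 19, 38, 95, 190}


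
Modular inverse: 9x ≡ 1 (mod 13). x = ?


Use the extended Euclidean algorithm to write 1 = 9·s + 13·t; then s mod 13 is the inverse.
Euclidean algorithm:
  9 = 0·13 + 9
  13 = 1·9 + 4
  9 = 2·4 + 1
  4 = 4·1 + 0
gcd(9,13) = 1
Back-substitution gives: 9·(3) + 13·(-2) = 1
So 9⁻¹ ≡ 3 ≡ 3 (mod 13)
Check: 9 × 3 = 27 ≡ 1 (mod 13) ✓

9⁻¹ ≡ 3 (mod 13)


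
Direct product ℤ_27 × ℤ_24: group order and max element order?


|ℤ_27 × ℤ_24| = 27 × 24 = 648
Max element order = lcm(27,24) = 216
Cyclic? No (gcd=3)

|ℤ_27×ℤ_24| = 648, max element order = 216


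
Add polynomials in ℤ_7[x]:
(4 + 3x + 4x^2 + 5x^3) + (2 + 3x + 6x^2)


Add coefficients mod 7:
x^0: 4 + 2 = 6 (mod 7)
x^1: 3 + 3 = 6 (mod 7)
x^2: 4 + 6 = 3 (mod 7)
x^3: 5 + 0 = 5 (mod 7)
Result: 6 + 6x + 3x^2 + 5x^3

f + g = 6 + 6x + 3x^2 + 5x^3


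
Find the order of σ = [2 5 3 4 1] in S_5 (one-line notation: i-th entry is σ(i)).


Cycle decomposition: (1 2 5)
Cycle lengths: 3
Order = lcm(3) = 3

ord(σ) = 3


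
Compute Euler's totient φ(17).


φ(n) = count of k ∈ {1,...,n} with gcd(k,n)=1
Coprimes to 17: {1, 2, 3, 4, 5, 6, 7, 8, 9, 10, 11, 12, 13, 14, 15, 16}
Count: 16

φ(17) = 16


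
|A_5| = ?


|A_n| = n!/2 (even permutations)
|A_5| = 5!/2 = 120/2 = 60

|A_5| = 60


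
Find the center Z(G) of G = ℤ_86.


Z(G) = {g ∈ G | gx = xg for all x ∈ G}
ℤ_86 is abelian, so Z(G) = G

Z(ℤ_86) = ℤ_86


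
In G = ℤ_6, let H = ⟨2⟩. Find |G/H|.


|⟨2⟩| = n / gcd(2, 6) = 6 / 2 = 3
H is normal (ℤ_6 is abelian).
|G/H| = |G| / |H| = 6 / 3 = 2

|G/H| = 2


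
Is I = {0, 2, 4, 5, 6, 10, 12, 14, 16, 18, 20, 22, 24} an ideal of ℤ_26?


Check ideal conditions for I = {0, 2, 4, 5, 6, 10, 12, 14, 16, 18, 20, 22, 24} in ℤ_26:
(1) I is an additive subgroup? No
(2) For r ∈ ℤ_26 and a ∈ I: r·a ∈ I? No  [counterexample: r=2, a=4, r·a mod 26 = 8 ∉ I]

No, I is not an ideal of ℤ_26


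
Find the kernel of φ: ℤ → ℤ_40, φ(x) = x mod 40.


Kernel = preimage of identity
ker(φ) = {x ∈ ℤ : x ≡ 0 (mod 40)} = 40ℤ = {0, ±40, ±80, ...}

ker(φ) = 40ℤ


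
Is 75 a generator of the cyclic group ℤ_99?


g generates ℤ_n iff gcd(g, n) = 1
gcd(75, 99) = 3
Since gcd = 3 ≠ 1, ⟨75⟩ has order 33 < 99, so 75 is not a generator.

No, 75 does not generate ℤ_99


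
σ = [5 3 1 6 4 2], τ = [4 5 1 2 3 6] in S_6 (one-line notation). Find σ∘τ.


σ∘τ: apply τ first, then σ
1 →τ 4 →σ 6
2 →τ 5 →σ 4
3 →τ 1 →σ 5
4 →τ 2 →σ 3
5 →τ 3 →σ 1
6 →τ 6 →σ 2

σ∘τ = [6 4 5 3 1 2]


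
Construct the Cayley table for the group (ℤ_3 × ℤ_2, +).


Elements: {(0,0), (0,1), (1,0), (1,1), (2,0), (2,1)}
Operation: componentwise addition mod (3, 2)
Entry (a, b) = ((a₁+b₁) mod 3, (a₂+b₂) mod 2)

Cayley table:
      | (0,0) | (0,1) | (1,0) | (1,1) | (2,0) | (2,1)
(0,0) | (0,0) | (0,1) | (1,0) | (1,1) | (2,0) | (2,1)
(0,1) | (0,1) | (0,0) | (1,1) | (1,0) | (2,1) | (2,0)
(1,0) | (1,0) | (1,1) | (2,0) | (2,1) | (0,0) | (0,1)
(1,1) | (1,1) | (1,0) | (2,1) | (2,0) | (0,1) | (0,0)
(2,0) | (2,0) | (2,1) | (0,0) | (0,1) | (1,0) | (1,1)
(2,1) | (2,1) | (2,0) | (0,1) | (0,0) | (1,1) | (1,0)


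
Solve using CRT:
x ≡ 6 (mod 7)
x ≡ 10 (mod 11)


m₁ = 7, m₂ = 11, gcd = 1, so CRT applies. M = m₁·m₂ = 77
Let M₁ = M/m₁ = 11, M₂ = M/m₂ = 7
Find y₁ ≡ M₁⁻¹ (mod m₁): 11⁻¹ ≡ 2 (mod 7)
Find y₂ ≡ M₂⁻¹ (mod m₂): 7⁻¹ ≡ 8 (mod 11)
x = a₁·M₁·y₁ + a₂·M₂·y₂ = 6·11·2 + 10·7·8 = 692
Reduce mod 77: x ≡ 76
Check: 76 mod 7 = 6 ✓, 76 mod 11 = 10 ✓

x ≡ 76 (mod 77)


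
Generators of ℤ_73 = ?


g generates ℤ_n iff gcd(g,n) = 1
Prime factors of 73: 73
Generators are g ∈ {1,...,72} not divisible by any of these primes.
Generators: {1, 2, 3, 4, 5, 6, 7, 8, 9, 10, 11, 12, 13, 14, 15, 16, 17, 18, 19, 20, 21, 22, 23, 24, 25, 26, 27, 28, 29, 30, 31, 32, 33, 34, 35, 36, 37, 38, 39, 40, 41, 42, 43, 44, 45, 46, 47, 48, 49, 50, 51, 52, 53, 54, 55, 56, 57, 58, 59, 60, 61, 62, 63, 64, 65, 66, 67, 68, 69, 70, 71, 72}
Number of generators = φ(73) = 72

Generators of ℤ_73 = {1, 2, 3, 4, 5, 6, 7, 8, 9, 10, 11, 12, 13, 14, 15, 16, 17, 18, 19, 20, 21, 22, 23, 24, 25, 26, 27, 28, 29, 30, 31, 32, 33, 34, 35, 36, 37, 38, 39, 40, 41, 42, 43, 44, 45, 46, 47, 48, 49, 50, 51, 52, 53, 54, 55, 56, 57, 58, 59, 60, 61, 62, 63, 64, 65, 66, 67, 68, 69, 70, 71, 72}


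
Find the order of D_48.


|D_n| = 2n (n rotations and n reflections)
|D_48| = 2×48 = 96

|D_48| = 96


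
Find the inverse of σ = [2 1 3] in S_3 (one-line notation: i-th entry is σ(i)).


To find σ⁻¹, swap domain and range:
σ(1) = 2 → σ⁻¹(2) = 1
σ(2) = 1 → σ⁻¹(1) = 2
σ(3) = 3 → σ⁻¹(3) = 3

σ⁻¹ = [2 1 3]


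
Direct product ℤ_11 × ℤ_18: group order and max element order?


|ℤ_11 × ℤ_18| = 11 × 18 = 198
Max element order = lcm(11,18) = 198
Cyclic? Yes (gcd=1)

|ℤ_11×ℤ_18| = 198, max element order = 198


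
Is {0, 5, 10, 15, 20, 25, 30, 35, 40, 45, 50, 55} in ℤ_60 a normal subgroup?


H = {0, 5, 10, 15, 20, 25, 30, 35, 40, 45, 50, 55} in ℤ_60
ℤ_60 is abelian; every subgroup of an abelian group is normal

Yes, normal subgroup


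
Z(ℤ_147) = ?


Z(G) = {g ∈ G | gx = xg for all x ∈ G}
ℤ_147 is abelian, so Z(G) = G

Z(ℤ_147) = ℤ_147


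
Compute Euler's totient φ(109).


Factor n: 109 = 109
φ(n) = n · ∏(1 - 1/p) over distinct primes p | n
φ(109) = 109 · (1 - 1/109) = 108

φ(109) = 108


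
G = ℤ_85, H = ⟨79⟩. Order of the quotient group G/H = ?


|⟨79⟩| = n / gcd(79, 85) = 85 / 1 = 85
H is normal (ℤ_85 is abelian).
|G/H| = |G| / |H| = 85 / 85 = 1

|G/H| = 1


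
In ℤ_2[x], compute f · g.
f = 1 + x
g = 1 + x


Expand and collect like terms; reduce coefficients mod 2:
x^0: 1·1 = 1 ≡ 1 (mod 2)
x^1: 1·1 + 1·1 = 2 ≡ 0 (mod 2)
x^2: 1·1 = 1 ≡ 1 (mod 2)
Result: 1 + x^2

f · g = 1 + x^2


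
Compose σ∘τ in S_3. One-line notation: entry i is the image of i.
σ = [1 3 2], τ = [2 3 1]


σ∘τ: apply τ first, then σ
1 →τ 2 →σ 3
2 →τ 3 →σ 2
3 →τ 1 →σ 1

σ∘τ = [3 2 1]
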